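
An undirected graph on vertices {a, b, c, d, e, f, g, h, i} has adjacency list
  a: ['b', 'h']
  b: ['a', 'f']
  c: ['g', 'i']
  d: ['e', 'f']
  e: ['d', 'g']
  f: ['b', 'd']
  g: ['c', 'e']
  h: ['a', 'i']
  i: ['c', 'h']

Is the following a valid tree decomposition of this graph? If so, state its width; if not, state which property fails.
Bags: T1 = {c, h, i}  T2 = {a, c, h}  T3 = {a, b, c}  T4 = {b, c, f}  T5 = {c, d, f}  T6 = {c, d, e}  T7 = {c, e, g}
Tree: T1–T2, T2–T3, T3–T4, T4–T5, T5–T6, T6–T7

Yes; width 2.

Vertex coverage: the bags together contain {a, b, c, d, e, f, g, h, i}, the full vertex set. Edge coverage: each edge of G has both endpoints in at least one bag. Running intersection: for every vertex, the bags containing it form a connected subtree. All three properties hold, so this is a valid tree decomposition of width max|bag| − 1 = 2, and hence tw(G) ≤ 2.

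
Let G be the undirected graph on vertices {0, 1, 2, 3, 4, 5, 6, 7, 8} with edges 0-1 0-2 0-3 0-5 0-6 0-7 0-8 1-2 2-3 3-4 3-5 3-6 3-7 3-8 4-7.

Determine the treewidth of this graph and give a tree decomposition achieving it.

The largest bag has 3 vertices, giving width 2; this decomposition certifies tw(G) ≤ 2. Conversely, {0, 1, 2} is a clique of size 3, and the vertices of any clique must share a bag in every tree decomposition; so some bag has ≥ 3 vertices and tw(G) ≥ 2. Combining the bounds, tw(G) = 2.

Treewidth 2.
Bags: B1 = {0, 3, 5}  B2 = {0, 2, 3}  B3 = {0, 3, 6}  B4 = {0, 3, 7}  B5 = {0, 1, 2}  B6 = {0, 3, 8}  B7 = {3, 4, 7}
Tree: B1–B2, B1–B3, B1–B4, B2–B5, B4–B6, B4–B7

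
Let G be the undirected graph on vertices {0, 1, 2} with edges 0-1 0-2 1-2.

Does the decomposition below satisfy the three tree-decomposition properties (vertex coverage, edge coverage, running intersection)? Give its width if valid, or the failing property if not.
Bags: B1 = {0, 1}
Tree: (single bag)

A tree decomposition must satisfy three properties: every vertex lies in some bag; for every edge, both endpoints lie together in some bag; and for every vertex, the bags containing it form a connected subtree. Here vertex 2 appears in no bag, so the decomposition is invalid.

No — vertex 2 appears in no bag.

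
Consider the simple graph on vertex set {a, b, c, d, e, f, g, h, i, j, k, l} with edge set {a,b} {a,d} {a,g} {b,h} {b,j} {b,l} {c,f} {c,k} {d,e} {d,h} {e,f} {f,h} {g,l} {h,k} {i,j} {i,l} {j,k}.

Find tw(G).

3

A width-3 tree decomposition is:
Bags: B1 = {c, e, f, k}  B2 = {e, f, h, k}  B3 = {d, e, h, k}  B4 = {d, h, j, k}  B5 = {b, d, h, j}  B6 = {a, b, d, j}  B7 = {a, b, i, j}  B8 = {a, b, i, l}  B9 = {a, g, i, l}
Tree: B1–B2, B2–B3, B3–B4, B4–B5, B5–B6, B6–B7, B7–B8, B8–B9
Each bag holds 4 vertices, so the decomposition has width 3, which upper-bounds the treewidth. For the lower bound: the 4 vertex sets {c,e,f}, {k}, {h}, {a,b,d,j} are disjoint, each induces a connected subgraph, and every pair is joined by at least one edge of G. Contracting each set to a single vertex therefore yields K_{4} as a minor, and since treewidth is minor-monotone, tw(G) ≥ tw(K_{4}) = 3. Therefore the treewidth is 3.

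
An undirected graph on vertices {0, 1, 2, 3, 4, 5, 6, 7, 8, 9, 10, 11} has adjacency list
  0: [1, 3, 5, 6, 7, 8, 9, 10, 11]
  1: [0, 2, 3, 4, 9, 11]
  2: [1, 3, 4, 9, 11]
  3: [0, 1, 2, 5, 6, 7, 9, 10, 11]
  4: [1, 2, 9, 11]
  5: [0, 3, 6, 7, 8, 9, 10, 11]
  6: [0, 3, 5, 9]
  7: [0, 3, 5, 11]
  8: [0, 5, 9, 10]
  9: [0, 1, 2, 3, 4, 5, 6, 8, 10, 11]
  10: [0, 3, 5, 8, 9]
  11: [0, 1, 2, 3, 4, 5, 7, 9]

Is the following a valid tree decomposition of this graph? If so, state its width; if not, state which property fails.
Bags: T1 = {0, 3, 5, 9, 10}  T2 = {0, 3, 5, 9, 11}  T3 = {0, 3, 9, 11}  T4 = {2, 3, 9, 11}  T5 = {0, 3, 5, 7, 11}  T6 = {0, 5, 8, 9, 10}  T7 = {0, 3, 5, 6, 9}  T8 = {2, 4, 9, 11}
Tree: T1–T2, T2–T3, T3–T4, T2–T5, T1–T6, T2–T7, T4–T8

No — vertex 1 appears in no bag.

A tree decomposition must satisfy three properties: every vertex lies in some bag; for every edge, both endpoints lie together in some bag; and for every vertex, the bags containing it form a connected subtree. Here vertex 1 appears in no bag, so the decomposition is invalid.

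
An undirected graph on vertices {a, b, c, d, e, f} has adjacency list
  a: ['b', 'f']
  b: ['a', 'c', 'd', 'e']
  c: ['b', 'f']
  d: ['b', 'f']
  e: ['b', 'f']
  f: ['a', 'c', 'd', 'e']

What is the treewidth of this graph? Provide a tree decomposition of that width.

Every bag has size at most 3, so the width is 3 − 1 = 2 and tw(G) ≤ 2. Since b–a–f–e–b is a cycle in G, G is not acyclic. Forests are exactly the graphs of treewidth ≤ 1, so tw(G) ≥ 2. The upper and lower bounds meet at 2, so that is the treewidth.

Treewidth 2.
Bags: B1 = {a, b, f}  B2 = {b, e, f}  B3 = {b, c, f}  B4 = {b, d, f}
Tree: B1–B2, B2–B3, B3–B4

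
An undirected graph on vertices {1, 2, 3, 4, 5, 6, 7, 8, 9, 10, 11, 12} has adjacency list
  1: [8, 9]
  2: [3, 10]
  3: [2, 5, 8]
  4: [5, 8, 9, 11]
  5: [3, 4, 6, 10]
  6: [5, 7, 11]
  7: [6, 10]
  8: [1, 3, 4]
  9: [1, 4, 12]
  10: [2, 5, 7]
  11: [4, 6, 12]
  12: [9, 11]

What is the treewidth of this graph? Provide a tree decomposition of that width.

Treewidth 3.
One such decomposition:
Bags: B1 = {1, 9, 11, 12}  B2 = {1, 4, 9, 11}  B3 = {1, 4, 8, 11}  B4 = {4, 6, 8, 11}  B5 = {4, 5, 6, 8}  B6 = {3, 5, 6, 8}  B7 = {3, 5, 6, 7}  B8 = {3, 5, 7, 10}  B9 = {2, 3, 7, 10}
Tree: B1–B2, B2–B3, B3–B4, B4–B5, B5–B6, B6–B7, B7–B8, B8–B9

Every bag has size at most 4, so the width is 4 − 1 = 3 and tw(G) ≤ 3. For the lower bound: the 4 vertex sets {1,9,12}, {11}, {4}, {3,5,6,8} are disjoint, each induces a connected subgraph, and every pair is joined by at least one edge of G. Contracting each set to a single vertex therefore yields K_{4} as a minor, and since treewidth is minor-monotone, tw(G) ≥ tw(K_{4}) = 3. Therefore the treewidth is 3.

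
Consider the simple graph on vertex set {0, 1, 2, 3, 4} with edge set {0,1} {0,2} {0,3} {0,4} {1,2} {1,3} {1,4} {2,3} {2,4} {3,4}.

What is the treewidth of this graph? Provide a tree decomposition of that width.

Treewidth 4.
Bags: B1 = {0, 1, 2, 3, 4}
Tree: (single bag)

A single bag containing all 5 vertices is trivially a valid decomposition of width 4. On the other hand G contains the 5-clique {0, 1, 2, 3, 4}. A clique must lie in a single bag of any decomposition, so no decomposition can have width below 4. Therefore the treewidth is 4.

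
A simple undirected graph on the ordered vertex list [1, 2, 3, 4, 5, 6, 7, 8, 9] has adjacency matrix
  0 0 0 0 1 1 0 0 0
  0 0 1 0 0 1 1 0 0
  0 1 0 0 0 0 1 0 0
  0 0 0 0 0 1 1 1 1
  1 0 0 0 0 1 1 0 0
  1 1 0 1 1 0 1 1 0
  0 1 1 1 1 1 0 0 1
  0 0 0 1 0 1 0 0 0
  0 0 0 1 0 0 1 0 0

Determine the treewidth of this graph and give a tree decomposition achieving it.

Treewidth 2.
One optimal decomposition is:
Bags: B1 = {5, 6, 7}  B2 = {4, 6, 7}  B3 = {1, 5, 6}  B4 = {2, 6, 7}  B5 = {2, 3, 7}  B6 = {4, 7, 9}  B7 = {4, 6, 8}
Tree: B1–B2, B1–B3, B2–B4, B4–B5, B2–B6, B2–B7

Every bag has size at most 3, so the width is 3 − 1 = 2 and tw(G) ≤ 2. For the lower bound, the 3 vertices {4, 7, 9} are pairwise adjacent, and any tree decomposition puts a clique entirely inside one bag — forcing width ≥ 2. Hence tw(G) = 2 exactly.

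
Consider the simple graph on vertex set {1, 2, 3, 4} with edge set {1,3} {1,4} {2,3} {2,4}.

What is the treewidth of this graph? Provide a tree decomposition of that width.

The largest bag has 3 vertices, giving width 2; this decomposition certifies tw(G) ≤ 2. Since 4–2–3–1–4 is a cycle in G, G is not acyclic. Forests are exactly the graphs of treewidth ≤ 1, so tw(G) ≥ 2. Hence tw(G) = 2 exactly.

Treewidth 2.
Bags: B1 = {2, 3, 4}  B2 = {1, 3, 4}
Tree: B1–B2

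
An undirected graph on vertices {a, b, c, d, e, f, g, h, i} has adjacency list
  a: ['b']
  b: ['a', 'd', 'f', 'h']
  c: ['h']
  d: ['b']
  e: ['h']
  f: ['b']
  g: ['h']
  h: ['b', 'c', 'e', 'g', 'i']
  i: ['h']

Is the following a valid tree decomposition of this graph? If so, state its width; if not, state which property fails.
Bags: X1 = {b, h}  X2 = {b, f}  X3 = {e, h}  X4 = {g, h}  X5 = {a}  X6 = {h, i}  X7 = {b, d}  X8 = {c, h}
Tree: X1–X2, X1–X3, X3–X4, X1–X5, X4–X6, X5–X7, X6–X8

A tree decomposition must satisfy three properties: every vertex lies in some bag; for every edge, both endpoints lie together in some bag; and for every vertex, the bags containing it form a connected subtree. Here edge (b,a) lies in no bag, so the decomposition is invalid.

No — edge (b,a) lies in no bag.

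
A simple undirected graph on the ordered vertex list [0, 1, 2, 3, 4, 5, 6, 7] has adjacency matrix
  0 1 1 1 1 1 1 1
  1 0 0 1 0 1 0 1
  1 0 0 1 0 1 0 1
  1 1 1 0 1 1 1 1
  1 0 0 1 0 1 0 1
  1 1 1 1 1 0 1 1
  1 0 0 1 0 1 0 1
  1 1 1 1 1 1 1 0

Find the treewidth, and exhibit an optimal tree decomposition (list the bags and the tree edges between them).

The largest bag has 5 vertices, giving width 4; this decomposition certifies tw(G) ≤ 4. Conversely, {0, 1, 3, 5, 7} is a clique of size 5, and the vertices of any clique must share a bag in every tree decomposition; so some bag has ≥ 5 vertices and tw(G) ≥ 4. Therefore the treewidth is 4.

Treewidth 4.
One optimal decomposition is:
Bags: B1 = {0, 3, 4, 5, 7}  B2 = {0, 3, 5, 6, 7}  B3 = {0, 2, 3, 5, 7}  B4 = {0, 1, 3, 5, 7}
Tree: B1–B2, B1–B3, B3–B4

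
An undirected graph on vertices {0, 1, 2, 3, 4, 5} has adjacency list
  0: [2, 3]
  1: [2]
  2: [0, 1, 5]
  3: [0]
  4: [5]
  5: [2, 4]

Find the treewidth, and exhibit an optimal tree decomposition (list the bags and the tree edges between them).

The largest bag has 2 vertices, giving width 1; this decomposition certifies tw(G) ≤ 1. Since G has at least one edge (e.g. 0–2), it is not an edgeless graph, so tw(G) ≥ 1. The upper and lower bounds meet at 1, so that is the treewidth.

Treewidth 1.
Bags: B1 = {0, 2}  B2 = {2, 5}  B3 = {0, 3}  B4 = {4, 5}  B5 = {1, 2}
Tree: B1–B2, B1–B3, B2–B4, B2–B5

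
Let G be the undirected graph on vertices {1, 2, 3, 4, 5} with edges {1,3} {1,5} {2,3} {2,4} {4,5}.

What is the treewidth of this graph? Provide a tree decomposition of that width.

Treewidth 2.
One optimal decomposition is:
Bags: B1 = {1, 3, 5}  B2 = {2, 3, 5}  B3 = {2, 4, 5}
Tree: B1–B2, B2–B3

Each bag holds 3 vertices, so the decomposition has width 2, which upper-bounds the treewidth. For the lower bound, G contains the cycle 5–1–3–2–4–5, so G is not a forest; only forests have treewidth ≤ 1, hence tw(G) ≥ 2. Therefore the treewidth is 2.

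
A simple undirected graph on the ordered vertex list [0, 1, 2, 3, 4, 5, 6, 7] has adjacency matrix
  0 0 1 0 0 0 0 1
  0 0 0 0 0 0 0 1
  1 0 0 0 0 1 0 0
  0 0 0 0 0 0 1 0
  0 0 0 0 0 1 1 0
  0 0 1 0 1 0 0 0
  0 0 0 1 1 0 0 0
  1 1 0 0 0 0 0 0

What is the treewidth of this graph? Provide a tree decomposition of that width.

Treewidth 1.
One such decomposition:
Bags: B1 = {3, 6}  B2 = {4, 6}  B3 = {4, 5}  B4 = {2, 5}  B5 = {0, 2}  B6 = {0, 7}  B7 = {1, 7}
Tree: B1–B2, B2–B3, B3–B4, B4–B5, B5–B6, B6–B7

The largest bag has 2 vertices, giving width 1; this decomposition certifies tw(G) ≤ 1. G has an edge, so its treewidth is at least 1. Hence tw(G) = 1 exactly.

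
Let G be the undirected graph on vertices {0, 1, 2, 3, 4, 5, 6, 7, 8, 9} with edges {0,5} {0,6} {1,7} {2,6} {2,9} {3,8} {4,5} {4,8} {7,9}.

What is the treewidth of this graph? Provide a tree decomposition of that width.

Treewidth 1.
One optimal decomposition is:
Bags: B1 = {1, 7}  B2 = {7, 9}  B3 = {2, 9}  B4 = {2, 6}  B5 = {0, 6}  B6 = {0, 5}  B7 = {4, 5}  B8 = {4, 8}  B9 = {3, 8}
Tree: B1–B2, B2–B3, B3–B4, B4–B5, B5–B6, B6–B7, B7–B8, B8–B9

The largest bag has 2 vertices, giving width 1; this decomposition certifies tw(G) ≤ 1. Any graph with an edge has treewidth ≥ 1, and G has the edge 1–7. Hence tw(G) = 1 exactly.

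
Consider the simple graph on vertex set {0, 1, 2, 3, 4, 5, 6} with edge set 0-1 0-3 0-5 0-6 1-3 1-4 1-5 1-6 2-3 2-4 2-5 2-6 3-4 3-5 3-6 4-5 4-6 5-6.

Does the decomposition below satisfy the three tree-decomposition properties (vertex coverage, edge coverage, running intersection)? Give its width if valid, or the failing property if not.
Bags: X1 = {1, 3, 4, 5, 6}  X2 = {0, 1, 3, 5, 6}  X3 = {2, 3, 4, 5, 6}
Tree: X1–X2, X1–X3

Yes; width 4.

Vertex coverage: the bags together contain {0, 1, 2, 3, 4, 5, 6}, the full vertex set. Edge coverage: each edge of G has both endpoints in at least one bag. Running intersection: for every vertex, the bags containing it form a connected subtree. All three properties hold, so this is a valid tree decomposition of width max|bag| − 1 = 4, and hence tw(G) ≤ 4.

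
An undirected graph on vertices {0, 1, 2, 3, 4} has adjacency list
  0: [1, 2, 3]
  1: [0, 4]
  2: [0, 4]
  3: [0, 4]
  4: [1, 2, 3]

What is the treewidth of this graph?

A width-2 tree decomposition is:
Bags: B1 = {0, 3, 4}  B2 = {0, 1, 4}  B3 = {0, 2, 4}
Tree: B1–B2, B2–B3
Each bag holds 3 vertices, so the decomposition has width 2, which upper-bounds the treewidth. For the lower bound, G contains the cycle 3–4–1–0–3, so G is not a forest; only forests have treewidth ≤ 1, hence tw(G) ≥ 2. Hence tw(G) = 2 exactly.

2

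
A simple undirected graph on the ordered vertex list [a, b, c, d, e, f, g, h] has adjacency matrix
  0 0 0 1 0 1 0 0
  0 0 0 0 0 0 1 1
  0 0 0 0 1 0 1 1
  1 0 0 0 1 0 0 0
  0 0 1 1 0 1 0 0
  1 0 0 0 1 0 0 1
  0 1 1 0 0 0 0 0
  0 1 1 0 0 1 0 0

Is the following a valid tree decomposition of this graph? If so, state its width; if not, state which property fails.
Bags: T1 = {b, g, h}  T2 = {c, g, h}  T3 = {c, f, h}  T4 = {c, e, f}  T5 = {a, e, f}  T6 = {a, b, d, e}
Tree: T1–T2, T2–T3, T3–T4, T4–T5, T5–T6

No — bags containing vertex b are not connected in the tree.

A tree decomposition must satisfy three properties: every vertex lies in some bag; for every edge, both endpoints lie together in some bag; and for every vertex, the bags containing it form a connected subtree. Here bags containing vertex b are not connected in the tree, so the decomposition is invalid.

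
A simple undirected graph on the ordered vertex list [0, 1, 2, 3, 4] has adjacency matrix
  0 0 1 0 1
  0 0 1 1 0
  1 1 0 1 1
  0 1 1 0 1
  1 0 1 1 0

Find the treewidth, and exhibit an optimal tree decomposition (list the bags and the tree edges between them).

Every bag has size at most 3, so the width is 3 − 1 = 2 and tw(G) ≤ 2. On the other hand G contains the 3-clique {0, 2, 4}. A clique must lie in a single bag of any decomposition, so no decomposition can have width below 2. Therefore the treewidth is 2.

Treewidth 2.
One optimal decomposition is:
Bags: B1 = {0, 2, 4}  B2 = {2, 3, 4}  B3 = {1, 2, 3}
Tree: B1–B2, B2–B3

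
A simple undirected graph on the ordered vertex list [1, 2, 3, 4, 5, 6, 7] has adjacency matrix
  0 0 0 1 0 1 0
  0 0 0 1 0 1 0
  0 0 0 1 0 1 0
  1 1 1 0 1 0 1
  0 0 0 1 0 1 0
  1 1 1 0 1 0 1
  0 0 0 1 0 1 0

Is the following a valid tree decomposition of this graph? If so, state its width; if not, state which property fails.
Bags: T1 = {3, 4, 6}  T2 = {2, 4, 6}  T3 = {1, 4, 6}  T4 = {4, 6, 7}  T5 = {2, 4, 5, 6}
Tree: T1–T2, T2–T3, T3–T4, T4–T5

A tree decomposition must satisfy three properties: every vertex lies in some bag; for every edge, both endpoints lie together in some bag; and for every vertex, the bags containing it form a connected subtree. Here bags containing vertex 2 are not connected in the tree, so the decomposition is invalid.

No — bags containing vertex 2 are not connected in the tree.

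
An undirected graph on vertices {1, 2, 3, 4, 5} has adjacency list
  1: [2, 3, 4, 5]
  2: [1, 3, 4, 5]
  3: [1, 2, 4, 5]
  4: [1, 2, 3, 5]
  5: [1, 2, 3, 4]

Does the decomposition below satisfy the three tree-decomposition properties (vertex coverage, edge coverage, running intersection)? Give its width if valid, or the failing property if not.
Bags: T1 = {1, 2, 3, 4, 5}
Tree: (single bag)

Yes; width 4.

Vertex coverage: the bags together contain {1, 2, 3, 4, 5}, the full vertex set. Edge coverage: each edge of G has both endpoints in at least one bag. Running intersection: for every vertex, the bags containing it form a connected subtree. All three properties hold, so this is a valid tree decomposition of width max|bag| − 1 = 4, and hence tw(G) ≤ 4.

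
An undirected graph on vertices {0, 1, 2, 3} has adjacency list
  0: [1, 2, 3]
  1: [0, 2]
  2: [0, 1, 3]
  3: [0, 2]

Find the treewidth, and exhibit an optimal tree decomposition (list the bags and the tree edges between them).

Every bag has size at most 3, so the width is 3 − 1 = 2 and tw(G) ≤ 2. On the other hand G contains the 3-clique {0, 1, 2}. A clique must lie in a single bag of any decomposition, so no decomposition can have width below 2. Therefore the treewidth is 2.

Treewidth 2.
Bags: B1 = {0, 2, 3}  B2 = {0, 1, 2}
Tree: B1–B2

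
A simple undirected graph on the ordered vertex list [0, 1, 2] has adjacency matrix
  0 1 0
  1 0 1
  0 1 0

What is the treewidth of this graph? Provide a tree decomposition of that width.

Treewidth 1.
One optimal decomposition is:
Bags: B1 = {1, 2}  B2 = {0, 1}
Tree: B1–B2

Every bag has size at most 2, so the width is 2 − 1 = 1 and tw(G) ≤ 1. Any graph with an edge has treewidth ≥ 1, and G has the edge 1–2. Combining the bounds, tw(G) = 1.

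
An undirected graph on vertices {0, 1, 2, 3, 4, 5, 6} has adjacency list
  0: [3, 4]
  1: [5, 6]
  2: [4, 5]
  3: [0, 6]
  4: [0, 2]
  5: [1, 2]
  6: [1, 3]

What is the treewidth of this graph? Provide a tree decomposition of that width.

Each bag holds 3 vertices, so the decomposition has width 2, which upper-bounds the treewidth. For the lower bound, G contains the cycle 3–0–4–2–5–1–6–3, so G is not a forest; only forests have treewidth ≤ 1, hence tw(G) ≥ 2. Combining the bounds, tw(G) = 2.

Treewidth 2.
One such decomposition:
Bags: B1 = {0, 3, 4}  B2 = {2, 3, 4}  B3 = {2, 3, 5}  B4 = {1, 3, 5}  B5 = {1, 3, 6}
Tree: B1–B2, B2–B3, B3–B4, B4–B5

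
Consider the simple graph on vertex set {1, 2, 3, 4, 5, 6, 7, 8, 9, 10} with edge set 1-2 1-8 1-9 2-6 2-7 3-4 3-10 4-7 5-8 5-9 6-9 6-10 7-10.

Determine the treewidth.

A width-2 tree decomposition is:
Bags: B1 = {3, 4, 7}  B2 = {3, 7, 10}  B3 = {2, 7, 10}  B4 = {2, 6, 10}  B5 = {1, 2, 6}  B6 = {1, 6, 9}  B7 = {1, 8, 9}  B8 = {5, 8, 9}
Tree: B1–B2, B2–B3, B3–B4, B4–B5, B5–B6, B6–B7, B7–B8
The largest bag has 3 vertices, giving width 2; this decomposition certifies tw(G) ≤ 2. For the lower bound, G contains the cycle 4–3–10–7–4, so G is not a forest; only forests have treewidth ≤ 1, hence tw(G) ≥ 2. The upper and lower bounds meet at 2, so that is the treewidth.

2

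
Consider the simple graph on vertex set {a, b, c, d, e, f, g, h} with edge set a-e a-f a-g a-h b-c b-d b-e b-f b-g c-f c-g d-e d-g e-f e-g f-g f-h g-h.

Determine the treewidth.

3

A width-3 tree decomposition is:
Bags: B1 = {b, e, f, g}  B2 = {b, c, f, g}  B3 = {a, e, f, g}  B4 = {b, d, e, g}  B5 = {a, f, g, h}
Tree: B1–B2, B1–B3, B1–B4, B3–B5
Every bag has size at most 4, so the width is 4 − 1 = 3 and tw(G) ≤ 3. On the other hand G contains the 4-clique {b, d, e, g}. A clique must lie in a single bag of any decomposition, so no decomposition can have width below 3. The upper and lower bounds meet at 3, so that is the treewidth.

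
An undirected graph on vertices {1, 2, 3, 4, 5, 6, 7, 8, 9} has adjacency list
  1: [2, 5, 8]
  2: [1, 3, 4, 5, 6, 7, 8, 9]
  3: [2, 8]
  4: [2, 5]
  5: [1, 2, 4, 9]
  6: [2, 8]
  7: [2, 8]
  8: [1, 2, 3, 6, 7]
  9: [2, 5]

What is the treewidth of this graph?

A width-2 tree decomposition is:
Bags: B1 = {1, 2, 5}  B2 = {1, 2, 8}  B3 = {2, 6, 8}  B4 = {2, 4, 5}  B5 = {2, 3, 8}  B6 = {2, 7, 8}  B7 = {2, 5, 9}
Tree: B1–B2, B2–B3, B1–B4, B3–B5, B5–B6, B4–B7
Each bag holds 3 vertices, so the decomposition has width 2, which upper-bounds the treewidth. For the lower bound, the 3 vertices {1, 2, 8} are pairwise adjacent, and any tree decomposition puts a clique entirely inside one bag — forcing width ≥ 2. Hence tw(G) = 2 exactly.

2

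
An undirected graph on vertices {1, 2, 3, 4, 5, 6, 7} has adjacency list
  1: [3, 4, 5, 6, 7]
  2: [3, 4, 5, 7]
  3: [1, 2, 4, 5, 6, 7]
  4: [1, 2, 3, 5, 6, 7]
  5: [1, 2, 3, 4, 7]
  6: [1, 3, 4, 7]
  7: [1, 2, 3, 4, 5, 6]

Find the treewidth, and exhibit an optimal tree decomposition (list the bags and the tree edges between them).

Treewidth 4.
One such decomposition:
Bags: B1 = {1, 3, 4, 6, 7}  B2 = {1, 3, 4, 5, 7}  B3 = {2, 3, 4, 5, 7}
Tree: B1–B2, B2–B3

The largest bag has 5 vertices, giving width 4; this decomposition certifies tw(G) ≤ 4. Conversely, {1, 3, 4, 5, 7} is a clique of size 5, and the vertices of any clique must share a bag in every tree decomposition; so some bag has ≥ 5 vertices and tw(G) ≥ 4. The upper and lower bounds meet at 4, so that is the treewidth.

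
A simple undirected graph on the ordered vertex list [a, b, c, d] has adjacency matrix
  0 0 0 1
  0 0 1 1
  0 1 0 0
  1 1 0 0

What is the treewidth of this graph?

A width-1 tree decomposition is:
Bags: B1 = {a, d}  B2 = {b, d}  B3 = {b, c}
Tree: B1–B2, B2–B3
Every bag has size at most 2, so the width is 2 − 1 = 1 and tw(G) ≤ 1. Since G has at least one edge (e.g. a–d), it is not an edgeless graph, so tw(G) ≥ 1. Combining the bounds, tw(G) = 1.

1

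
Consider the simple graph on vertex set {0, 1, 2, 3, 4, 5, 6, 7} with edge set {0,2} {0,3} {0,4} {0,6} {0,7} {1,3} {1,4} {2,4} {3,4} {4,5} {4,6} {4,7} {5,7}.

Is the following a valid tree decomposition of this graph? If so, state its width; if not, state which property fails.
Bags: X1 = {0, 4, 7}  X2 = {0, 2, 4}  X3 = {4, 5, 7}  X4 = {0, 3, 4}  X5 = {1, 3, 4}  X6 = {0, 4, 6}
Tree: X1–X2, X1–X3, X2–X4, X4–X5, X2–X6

Every vertex of G appears in some bag (union = {0, 1, 2, 3, 4, 5, 6, 7}); every edge is covered by a bag; and for each vertex v the set of bags containing v is connected in the bag tree. The decomposition is therefore valid. The largest bag has 3 vertices, so the width is 2.

Yes; width 2.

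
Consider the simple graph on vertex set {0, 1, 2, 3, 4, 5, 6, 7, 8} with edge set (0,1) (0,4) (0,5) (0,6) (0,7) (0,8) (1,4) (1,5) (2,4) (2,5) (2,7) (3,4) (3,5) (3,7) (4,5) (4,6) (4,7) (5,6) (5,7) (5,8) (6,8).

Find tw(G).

3

A width-3 tree decomposition is:
Bags: B1 = {0, 4, 5, 7}  B2 = {0, 1, 4, 5}  B3 = {2, 4, 5, 7}  B4 = {3, 4, 5, 7}  B5 = {0, 4, 5, 6}  B6 = {0, 5, 6, 8}
Tree: B1–B2, B1–B3, B3–B4, B1–B5, B5–B6
The largest bag has 4 vertices, giving width 3; this decomposition certifies tw(G) ≤ 3. Conversely, {0, 5, 6, 8} is a clique of size 4, and the vertices of any clique must share a bag in every tree decomposition; so some bag has ≥ 4 vertices and tw(G) ≥ 3. Combining the bounds, tw(G) = 3.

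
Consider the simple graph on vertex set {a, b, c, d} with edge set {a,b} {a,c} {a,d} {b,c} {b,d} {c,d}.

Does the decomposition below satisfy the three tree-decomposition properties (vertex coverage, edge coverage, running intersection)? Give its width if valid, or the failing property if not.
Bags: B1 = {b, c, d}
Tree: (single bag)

A tree decomposition must satisfy three properties: every vertex lies in some bag; for every edge, both endpoints lie together in some bag; and for every vertex, the bags containing it form a connected subtree. Here vertex a appears in no bag, so the decomposition is invalid.

No — vertex a appears in no bag.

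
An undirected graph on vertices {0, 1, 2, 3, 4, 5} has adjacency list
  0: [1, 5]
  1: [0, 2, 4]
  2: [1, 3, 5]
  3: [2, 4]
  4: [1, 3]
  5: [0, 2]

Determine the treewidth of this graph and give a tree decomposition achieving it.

Treewidth 2.
One optimal decomposition is:
Bags: B1 = {1, 3, 4}  B2 = {1, 2, 3}  B3 = {0, 1, 2}  B4 = {0, 2, 5}
Tree: B1–B2, B2–B3, B3–B4

Each bag holds 3 vertices, so the decomposition has width 2, which upper-bounds the treewidth. The edges 4–3–2–1–4 form a cycle, so G is not a tree and its treewidth is at least 2. Combining the bounds, tw(G) = 2.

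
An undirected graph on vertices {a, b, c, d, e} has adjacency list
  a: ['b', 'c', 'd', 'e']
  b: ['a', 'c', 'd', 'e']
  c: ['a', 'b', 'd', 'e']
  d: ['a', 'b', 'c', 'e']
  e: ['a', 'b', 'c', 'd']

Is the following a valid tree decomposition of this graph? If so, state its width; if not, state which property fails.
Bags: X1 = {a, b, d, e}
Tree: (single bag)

No — vertex c appears in no bag.

A tree decomposition must satisfy three properties: every vertex lies in some bag; for every edge, both endpoints lie together in some bag; and for every vertex, the bags containing it form a connected subtree. Here vertex c appears in no bag, so the decomposition is invalid.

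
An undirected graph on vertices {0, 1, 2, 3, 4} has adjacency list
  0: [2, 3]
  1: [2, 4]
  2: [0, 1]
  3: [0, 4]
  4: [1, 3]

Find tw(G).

A width-2 tree decomposition is:
Bags: B1 = {1, 3, 4}  B2 = {1, 2, 3}  B3 = {0, 2, 3}
Tree: B1–B2, B2–B3
The largest bag has 3 vertices, giving width 2; this decomposition certifies tw(G) ≤ 2. For the lower bound, G contains the cycle 3–4–1–2–0–3, so G is not a forest; only forests have treewidth ≤ 1, hence tw(G) ≥ 2. The upper and lower bounds meet at 2, so that is the treewidth.

2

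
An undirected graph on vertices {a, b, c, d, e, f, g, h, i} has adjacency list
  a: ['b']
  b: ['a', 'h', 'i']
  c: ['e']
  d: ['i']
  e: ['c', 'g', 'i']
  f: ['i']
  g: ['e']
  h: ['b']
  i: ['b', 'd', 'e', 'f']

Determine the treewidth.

1

A width-1 tree decomposition is:
Bags: B1 = {b, i}  B2 = {f, i}  B3 = {e, i}  B4 = {b, h}  B5 = {c, e}  B6 = {e, g}  B7 = {d, i}  B8 = {a, b}
Tree: B1–B2, B2–B3, B1–B4, B3–B5, B3–B6, B3–B7, B1–B8
Every bag has size at most 2, so the width is 2 − 1 = 1 and tw(G) ≤ 1. Since G has at least one edge (e.g. b–i), it is not an edgeless graph, so tw(G) ≥ 1. The upper and lower bounds meet at 1, so that is the treewidth.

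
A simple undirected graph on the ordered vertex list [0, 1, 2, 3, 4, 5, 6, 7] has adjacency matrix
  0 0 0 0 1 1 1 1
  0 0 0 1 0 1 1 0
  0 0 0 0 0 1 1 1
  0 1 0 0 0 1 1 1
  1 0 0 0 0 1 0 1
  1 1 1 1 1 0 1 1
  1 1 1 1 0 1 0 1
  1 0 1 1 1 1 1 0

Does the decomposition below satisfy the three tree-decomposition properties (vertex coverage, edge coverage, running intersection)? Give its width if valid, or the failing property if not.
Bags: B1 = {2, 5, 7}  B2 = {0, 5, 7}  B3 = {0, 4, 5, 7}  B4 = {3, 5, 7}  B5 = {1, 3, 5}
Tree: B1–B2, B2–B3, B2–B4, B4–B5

No — vertex 6 appears in no bag.

A tree decomposition must satisfy three properties: every vertex lies in some bag; for every edge, both endpoints lie together in some bag; and for every vertex, the bags containing it form a connected subtree. Here vertex 6 appears in no bag, so the decomposition is invalid.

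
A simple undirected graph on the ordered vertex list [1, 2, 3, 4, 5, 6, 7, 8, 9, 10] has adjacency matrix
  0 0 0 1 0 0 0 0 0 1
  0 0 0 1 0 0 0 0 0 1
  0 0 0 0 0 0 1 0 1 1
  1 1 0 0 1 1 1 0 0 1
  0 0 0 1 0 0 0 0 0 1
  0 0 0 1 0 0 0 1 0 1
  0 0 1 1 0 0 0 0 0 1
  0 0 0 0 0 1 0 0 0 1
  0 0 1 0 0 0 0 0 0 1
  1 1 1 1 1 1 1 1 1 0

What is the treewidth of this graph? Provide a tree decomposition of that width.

The largest bag has 3 vertices, giving width 2; this decomposition certifies tw(G) ≤ 2. On the other hand G contains the 3-clique {6, 8, 10}. A clique must lie in a single bag of any decomposition, so no decomposition can have width below 2. Combining the bounds, tw(G) = 2.

Treewidth 2.
One such decomposition:
Bags: B1 = {3, 7, 10}  B2 = {4, 7, 10}  B3 = {3, 9, 10}  B4 = {2, 4, 10}  B5 = {1, 4, 10}  B6 = {4, 6, 10}  B7 = {4, 5, 10}  B8 = {6, 8, 10}
Tree: B1–B2, B1–B3, B2–B4, B2–B5, B4–B6, B4–B7, B6–B8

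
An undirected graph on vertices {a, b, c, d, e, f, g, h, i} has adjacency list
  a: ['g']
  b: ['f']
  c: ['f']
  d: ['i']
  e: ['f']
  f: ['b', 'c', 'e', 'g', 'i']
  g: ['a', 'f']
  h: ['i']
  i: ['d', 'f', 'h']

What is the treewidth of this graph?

A width-1 tree decomposition is:
Bags: B1 = {e, f}  B2 = {f, i}  B3 = {h, i}  B4 = {b, f}  B5 = {d, i}  B6 = {f, g}  B7 = {c, f}  B8 = {a, g}
Tree: B1–B2, B2–B3, B2–B4, B3–B5, B4–B6, B1–B7, B6–B8
The largest bag has 2 vertices, giving width 1; this decomposition certifies tw(G) ≤ 1. Any graph with an edge has treewidth ≥ 1, and G has the edge e–f. Combining the bounds, tw(G) = 1.

1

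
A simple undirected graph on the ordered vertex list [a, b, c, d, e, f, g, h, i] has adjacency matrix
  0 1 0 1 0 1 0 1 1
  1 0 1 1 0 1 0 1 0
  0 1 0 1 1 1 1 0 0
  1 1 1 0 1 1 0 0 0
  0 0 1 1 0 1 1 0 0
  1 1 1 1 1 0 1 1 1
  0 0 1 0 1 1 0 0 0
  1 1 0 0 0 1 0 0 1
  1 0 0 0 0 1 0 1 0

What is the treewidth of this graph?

A width-3 tree decomposition is:
Bags: B1 = {a, b, d, f}  B2 = {b, c, d, f}  B3 = {c, d, e, f}  B4 = {c, e, f, g}  B5 = {a, b, f, h}  B6 = {a, f, h, i}
Tree: B1–B2, B2–B3, B3–B4, B1–B5, B5–B6
Every bag has size at most 4, so the width is 4 − 1 = 3 and tw(G) ≤ 3. On the other hand G contains the 4-clique {c, d, e, f}. A clique must lie in a single bag of any decomposition, so no decomposition can have width below 3. Hence tw(G) = 3 exactly.

3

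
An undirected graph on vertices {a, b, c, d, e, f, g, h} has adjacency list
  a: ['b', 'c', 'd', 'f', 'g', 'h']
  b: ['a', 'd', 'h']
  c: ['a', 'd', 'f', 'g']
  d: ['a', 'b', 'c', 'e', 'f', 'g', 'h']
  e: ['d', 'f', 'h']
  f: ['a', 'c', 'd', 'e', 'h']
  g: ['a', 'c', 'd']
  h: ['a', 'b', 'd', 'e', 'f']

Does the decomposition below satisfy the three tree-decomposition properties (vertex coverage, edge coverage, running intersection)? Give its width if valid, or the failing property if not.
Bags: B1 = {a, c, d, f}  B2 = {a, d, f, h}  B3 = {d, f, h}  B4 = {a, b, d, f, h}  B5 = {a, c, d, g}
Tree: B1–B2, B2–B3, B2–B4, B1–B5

No — vertex e appears in no bag.

A tree decomposition must satisfy three properties: every vertex lies in some bag; for every edge, both endpoints lie together in some bag; and for every vertex, the bags containing it form a connected subtree. Here vertex e appears in no bag, so the decomposition is invalid.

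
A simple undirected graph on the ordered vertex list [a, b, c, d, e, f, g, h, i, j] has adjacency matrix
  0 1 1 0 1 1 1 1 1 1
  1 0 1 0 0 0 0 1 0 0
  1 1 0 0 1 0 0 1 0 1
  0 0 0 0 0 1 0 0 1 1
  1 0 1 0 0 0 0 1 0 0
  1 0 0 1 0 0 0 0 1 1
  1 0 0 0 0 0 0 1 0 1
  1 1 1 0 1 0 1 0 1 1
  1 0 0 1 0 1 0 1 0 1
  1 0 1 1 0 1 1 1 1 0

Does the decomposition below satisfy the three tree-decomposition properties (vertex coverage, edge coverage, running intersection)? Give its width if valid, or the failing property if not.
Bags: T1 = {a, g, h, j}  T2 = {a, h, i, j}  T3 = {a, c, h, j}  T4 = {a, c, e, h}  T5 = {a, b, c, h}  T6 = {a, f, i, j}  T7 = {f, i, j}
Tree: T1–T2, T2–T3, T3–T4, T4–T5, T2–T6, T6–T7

No — vertex d appears in no bag.

A tree decomposition must satisfy three properties: every vertex lies in some bag; for every edge, both endpoints lie together in some bag; and for every vertex, the bags containing it form a connected subtree. Here vertex d appears in no bag, so the decomposition is invalid.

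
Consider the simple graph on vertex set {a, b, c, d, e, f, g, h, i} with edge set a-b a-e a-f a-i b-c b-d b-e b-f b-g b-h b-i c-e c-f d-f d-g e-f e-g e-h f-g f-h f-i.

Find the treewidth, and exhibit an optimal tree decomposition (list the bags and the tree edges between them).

Every bag has size at most 4, so the width is 4 − 1 = 3 and tw(G) ≤ 3. On the other hand G contains the 4-clique {b, d, f, g}. A clique must lie in a single bag of any decomposition, so no decomposition can have width below 3. Therefore the treewidth is 3.

Treewidth 3.
One such decomposition:
Bags: B1 = {a, b, e, f}  B2 = {a, b, f, i}  B3 = {b, e, f, h}  B4 = {b, c, e, f}  B5 = {b, e, f, g}  B6 = {b, d, f, g}
Tree: B1–B2, B1–B3, B3–B4, B1–B5, B5–B6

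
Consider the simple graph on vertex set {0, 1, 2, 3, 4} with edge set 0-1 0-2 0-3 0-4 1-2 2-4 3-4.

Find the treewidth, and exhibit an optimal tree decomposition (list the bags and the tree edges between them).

Treewidth 2.
Bags: B1 = {0, 3, 4}  B2 = {0, 2, 4}  B3 = {0, 1, 2}
Tree: B1–B2, B2–B3

Every bag has size at most 3, so the width is 3 − 1 = 2 and tw(G) ≤ 2. For the lower bound, the 3 vertices {0, 1, 2} are pairwise adjacent, and any tree decomposition puts a clique entirely inside one bag — forcing width ≥ 2. Hence tw(G) = 2 exactly.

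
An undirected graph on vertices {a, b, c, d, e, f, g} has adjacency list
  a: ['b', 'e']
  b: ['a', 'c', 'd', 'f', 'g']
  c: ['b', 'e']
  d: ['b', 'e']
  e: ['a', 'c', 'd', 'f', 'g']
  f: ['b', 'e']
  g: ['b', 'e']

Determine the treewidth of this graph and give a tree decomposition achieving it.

Treewidth 2.
Bags: B1 = {b, e, f}  B2 = {b, c, e}  B3 = {b, e, g}  B4 = {a, b, e}  B5 = {b, d, e}
Tree: B1–B2, B2–B3, B3–B4, B4–B5

The largest bag has 3 vertices, giving width 2; this decomposition certifies tw(G) ≤ 2. The edges b–f–e–c–b form a cycle, so G is not a tree and its treewidth is at least 2. The upper and lower bounds meet at 2, so that is the treewidth.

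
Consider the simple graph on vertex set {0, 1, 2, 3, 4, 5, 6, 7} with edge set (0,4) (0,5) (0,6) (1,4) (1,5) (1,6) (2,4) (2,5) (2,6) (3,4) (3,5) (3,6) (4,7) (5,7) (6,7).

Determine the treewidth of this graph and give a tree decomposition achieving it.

Each bag holds 4 vertices, so the decomposition has width 3, which upper-bounds the treewidth. For the lower bound: the 4 vertex sets {6,7}, {3,5}, {4}, {1} are disjoint, each induces a connected subgraph, and every pair is joined by at least one edge of G. Contracting each set to a single vertex therefore yields K_{4} as a minor, and since treewidth is minor-monotone, tw(G) ≥ tw(K_{4}) = 3. Hence tw(G) = 3 exactly.

Treewidth 3.
Bags: B1 = {4, 5, 6, 7}  B2 = {3, 4, 5, 6}  B3 = {1, 4, 5, 6}  B4 = {2, 4, 5, 6}  B5 = {0, 4, 5, 6}
Tree: B1–B2, B2–B3, B3–B4, B4–B5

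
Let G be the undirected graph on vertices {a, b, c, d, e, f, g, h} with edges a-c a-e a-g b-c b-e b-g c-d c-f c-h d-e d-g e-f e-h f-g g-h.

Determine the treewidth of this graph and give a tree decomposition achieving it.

Treewidth 3.
Bags: B1 = {c, e, f, g}  B2 = {a, c, e, g}  B3 = {c, d, e, g}  B4 = {c, e, g, h}  B5 = {b, c, e, g}
Tree: B1–B2, B2–B3, B3–B4, B4–B5

The largest bag has 4 vertices, giving width 3; this decomposition certifies tw(G) ≤ 3. For the lower bound: the 4 vertex sets {f,g}, {a,c}, {e}, {d} are disjoint, each induces a connected subgraph, and every pair is joined by at least one edge of G. Contracting each set to a single vertex therefore yields K_{4} as a minor, and since treewidth is minor-monotone, tw(G) ≥ tw(K_{4}) = 3. The upper and lower bounds meet at 3, so that is the treewidth.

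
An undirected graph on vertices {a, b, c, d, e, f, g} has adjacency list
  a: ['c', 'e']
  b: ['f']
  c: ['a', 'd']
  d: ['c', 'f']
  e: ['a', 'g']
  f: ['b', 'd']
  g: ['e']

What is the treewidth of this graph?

1

A width-1 tree decomposition is:
Bags: B1 = {e, g}  B2 = {a, e}  B3 = {a, c}  B4 = {c, d}  B5 = {d, f}  B6 = {b, f}
Tree: B1–B2, B2–B3, B3–B4, B4–B5, B5–B6
Every bag has size at most 2, so the width is 2 − 1 = 1 and tw(G) ≤ 1. G has an edge, so its treewidth is at least 1. Hence tw(G) = 1 exactly.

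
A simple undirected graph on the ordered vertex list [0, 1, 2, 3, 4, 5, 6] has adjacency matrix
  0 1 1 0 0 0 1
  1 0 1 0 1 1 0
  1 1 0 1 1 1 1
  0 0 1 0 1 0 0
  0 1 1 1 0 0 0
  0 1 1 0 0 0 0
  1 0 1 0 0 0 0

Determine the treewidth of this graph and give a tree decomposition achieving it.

The largest bag has 3 vertices, giving width 2; this decomposition certifies tw(G) ≤ 2. For the lower bound, the 3 vertices {0, 1, 2} are pairwise adjacent, and any tree decomposition puts a clique entirely inside one bag — forcing width ≥ 2. Combining the bounds, tw(G) = 2.

Treewidth 2.
Bags: B1 = {1, 2, 4}  B2 = {1, 2, 5}  B3 = {2, 3, 4}  B4 = {0, 1, 2}  B5 = {0, 2, 6}
Tree: B1–B2, B1–B3, B2–B4, B4–B5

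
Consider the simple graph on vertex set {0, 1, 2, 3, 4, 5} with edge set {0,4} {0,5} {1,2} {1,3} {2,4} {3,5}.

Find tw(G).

A width-2 tree decomposition is:
Bags: B1 = {1, 2, 4}  B2 = {0, 1, 4}  B3 = {0, 1, 5}  B4 = {1, 3, 5}
Tree: B1–B2, B2–B3, B3–B4
The largest bag has 3 vertices, giving width 2; this decomposition certifies tw(G) ≤ 2. For the lower bound, G contains the cycle 1–2–4–0–5–3–1, so G is not a forest; only forests have treewidth ≤ 1, hence tw(G) ≥ 2. Combining the bounds, tw(G) = 2.

2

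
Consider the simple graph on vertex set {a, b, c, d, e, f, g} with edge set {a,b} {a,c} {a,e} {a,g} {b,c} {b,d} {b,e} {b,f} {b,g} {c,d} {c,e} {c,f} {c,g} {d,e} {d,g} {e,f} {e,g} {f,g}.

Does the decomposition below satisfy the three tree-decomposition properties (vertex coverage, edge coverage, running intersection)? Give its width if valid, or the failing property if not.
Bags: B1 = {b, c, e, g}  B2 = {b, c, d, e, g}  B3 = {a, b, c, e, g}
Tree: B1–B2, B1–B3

A tree decomposition must satisfy three properties: every vertex lies in some bag; for every edge, both endpoints lie together in some bag; and for every vertex, the bags containing it form a connected subtree. Here vertex f appears in no bag, so the decomposition is invalid.

No — vertex f appears in no bag.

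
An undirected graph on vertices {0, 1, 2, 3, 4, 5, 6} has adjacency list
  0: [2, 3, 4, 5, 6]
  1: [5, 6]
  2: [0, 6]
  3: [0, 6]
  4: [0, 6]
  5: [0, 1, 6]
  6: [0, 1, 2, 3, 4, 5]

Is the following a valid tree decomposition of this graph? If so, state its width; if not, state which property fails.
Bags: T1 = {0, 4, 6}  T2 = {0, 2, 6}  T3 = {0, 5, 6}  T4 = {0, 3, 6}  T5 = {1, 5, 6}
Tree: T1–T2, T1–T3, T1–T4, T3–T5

Checking the three conditions: (i) the bags cover all of {0, 1, 2, 3, 4, 5, 6}; (ii) for each edge, some bag contains both endpoints; (iii) the bags containing any fixed vertex form a subtree. All hold, so the decomposition is valid with width 3 − 1 = 2.

Yes; width 2.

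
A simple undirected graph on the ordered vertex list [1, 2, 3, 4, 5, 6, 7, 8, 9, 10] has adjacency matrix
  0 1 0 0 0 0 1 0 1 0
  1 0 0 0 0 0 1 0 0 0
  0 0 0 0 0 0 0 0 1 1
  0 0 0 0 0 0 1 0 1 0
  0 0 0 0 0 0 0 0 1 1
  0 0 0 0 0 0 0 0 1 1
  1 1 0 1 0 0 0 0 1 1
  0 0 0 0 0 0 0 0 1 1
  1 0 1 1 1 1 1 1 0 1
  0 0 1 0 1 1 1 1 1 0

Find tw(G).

A width-2 tree decomposition is:
Bags: B1 = {7, 9, 10}  B2 = {1, 7, 9}  B3 = {4, 7, 9}  B4 = {6, 9, 10}  B5 = {1, 2, 7}  B6 = {8, 9, 10}  B7 = {3, 9, 10}  B8 = {5, 9, 10}
Tree: B1–B2, B2–B3, B1–B4, B2–B5, B1–B6, B4–B7, B1–B8
The largest bag has 3 vertices, giving width 2; this decomposition certifies tw(G) ≤ 2. On the other hand G contains the 3-clique {1, 7, 9}. A clique must lie in a single bag of any decomposition, so no decomposition can have width below 2. Combining the bounds, tw(G) = 2.

2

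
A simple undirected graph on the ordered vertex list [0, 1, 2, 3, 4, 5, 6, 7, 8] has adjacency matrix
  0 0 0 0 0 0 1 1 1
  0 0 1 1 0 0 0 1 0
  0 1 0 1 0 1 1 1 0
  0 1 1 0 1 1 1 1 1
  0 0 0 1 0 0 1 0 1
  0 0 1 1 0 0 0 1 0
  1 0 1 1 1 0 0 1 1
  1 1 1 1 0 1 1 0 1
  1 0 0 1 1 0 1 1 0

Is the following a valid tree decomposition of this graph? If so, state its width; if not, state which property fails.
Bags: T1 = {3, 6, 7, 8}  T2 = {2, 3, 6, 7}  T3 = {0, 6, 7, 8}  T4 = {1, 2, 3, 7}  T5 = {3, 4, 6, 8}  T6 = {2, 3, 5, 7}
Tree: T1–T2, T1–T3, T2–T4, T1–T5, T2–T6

Yes; width 3.

Every vertex of G appears in some bag (union = {0, 1, 2, 3, 4, 5, 6, 7, 8}); every edge is covered by a bag; and for each vertex v the set of bags containing v is connected in the bag tree. The decomposition is therefore valid. The largest bag has 4 vertices, so the width is 3.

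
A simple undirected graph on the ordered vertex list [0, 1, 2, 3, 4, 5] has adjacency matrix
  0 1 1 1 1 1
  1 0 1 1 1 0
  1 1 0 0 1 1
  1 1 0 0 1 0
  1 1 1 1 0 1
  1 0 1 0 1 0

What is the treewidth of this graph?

A width-3 tree decomposition is:
Bags: B1 = {0, 1, 2, 4}  B2 = {0, 2, 4, 5}  B3 = {0, 1, 3, 4}
Tree: B1–B2, B1–B3
The largest bag has 4 vertices, giving width 3; this decomposition certifies tw(G) ≤ 3. Conversely, {0, 1, 2, 4} is a clique of size 4, and the vertices of any clique must share a bag in every tree decomposition; so some bag has ≥ 4 vertices and tw(G) ≥ 3. Hence tw(G) = 3 exactly.

3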